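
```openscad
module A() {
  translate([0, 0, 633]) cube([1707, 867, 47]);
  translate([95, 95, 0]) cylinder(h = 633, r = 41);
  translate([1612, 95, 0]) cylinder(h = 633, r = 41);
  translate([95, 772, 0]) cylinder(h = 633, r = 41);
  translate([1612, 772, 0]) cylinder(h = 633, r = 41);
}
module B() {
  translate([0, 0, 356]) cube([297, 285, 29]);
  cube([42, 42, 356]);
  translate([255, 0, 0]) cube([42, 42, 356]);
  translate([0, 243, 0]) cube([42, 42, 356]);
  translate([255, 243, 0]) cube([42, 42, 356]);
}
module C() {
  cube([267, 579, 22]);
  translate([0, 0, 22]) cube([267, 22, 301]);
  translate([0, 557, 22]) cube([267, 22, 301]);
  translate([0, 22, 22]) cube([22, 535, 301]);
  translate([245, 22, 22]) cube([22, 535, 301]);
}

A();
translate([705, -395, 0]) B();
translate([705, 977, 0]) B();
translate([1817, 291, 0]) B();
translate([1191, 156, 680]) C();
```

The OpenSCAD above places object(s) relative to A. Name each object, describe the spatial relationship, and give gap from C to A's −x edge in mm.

The open box's min-x is at 1191; the table's min-x is 0; gap = 1191 mm.

A is a table. B is a stool. C is an open box. Three stools sit around the table at the −y, +y, +x sides. The open box is on top of the table. The gap from the open box to the table's −x edge is 1191 mm.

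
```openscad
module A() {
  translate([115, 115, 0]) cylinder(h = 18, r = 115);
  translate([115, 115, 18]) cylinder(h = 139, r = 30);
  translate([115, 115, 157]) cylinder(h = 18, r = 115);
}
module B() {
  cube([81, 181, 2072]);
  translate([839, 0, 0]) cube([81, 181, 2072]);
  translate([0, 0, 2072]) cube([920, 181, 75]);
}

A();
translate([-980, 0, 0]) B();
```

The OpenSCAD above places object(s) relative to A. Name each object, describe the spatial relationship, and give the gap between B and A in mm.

The door frame's nearest face is 60 mm from the spool's −x face.

A is a spool. B is a door frame. The door frame is on the floor beside the spool on its −x side. The gap between the door frame and the spool is 60 mm.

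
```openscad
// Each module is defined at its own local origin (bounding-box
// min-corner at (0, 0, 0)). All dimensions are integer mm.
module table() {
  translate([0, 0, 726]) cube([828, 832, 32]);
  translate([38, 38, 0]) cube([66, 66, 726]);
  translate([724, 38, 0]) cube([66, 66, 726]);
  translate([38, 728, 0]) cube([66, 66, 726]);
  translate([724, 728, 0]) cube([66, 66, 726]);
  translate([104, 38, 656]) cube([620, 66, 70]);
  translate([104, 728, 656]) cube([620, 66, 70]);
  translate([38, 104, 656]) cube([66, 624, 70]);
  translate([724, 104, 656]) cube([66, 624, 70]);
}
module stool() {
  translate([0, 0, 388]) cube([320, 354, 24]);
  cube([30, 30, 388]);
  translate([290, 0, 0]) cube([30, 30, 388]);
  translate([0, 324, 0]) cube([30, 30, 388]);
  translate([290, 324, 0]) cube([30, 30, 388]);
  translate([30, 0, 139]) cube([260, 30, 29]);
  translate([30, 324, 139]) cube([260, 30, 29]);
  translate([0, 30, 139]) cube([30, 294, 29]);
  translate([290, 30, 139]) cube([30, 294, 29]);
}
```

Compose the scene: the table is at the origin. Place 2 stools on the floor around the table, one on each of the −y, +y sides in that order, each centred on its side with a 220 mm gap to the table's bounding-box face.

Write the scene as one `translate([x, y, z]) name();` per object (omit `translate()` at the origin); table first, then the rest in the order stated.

table();
translate([254, -574, 0]) stool();
translate([254, 1052, 0]) stool();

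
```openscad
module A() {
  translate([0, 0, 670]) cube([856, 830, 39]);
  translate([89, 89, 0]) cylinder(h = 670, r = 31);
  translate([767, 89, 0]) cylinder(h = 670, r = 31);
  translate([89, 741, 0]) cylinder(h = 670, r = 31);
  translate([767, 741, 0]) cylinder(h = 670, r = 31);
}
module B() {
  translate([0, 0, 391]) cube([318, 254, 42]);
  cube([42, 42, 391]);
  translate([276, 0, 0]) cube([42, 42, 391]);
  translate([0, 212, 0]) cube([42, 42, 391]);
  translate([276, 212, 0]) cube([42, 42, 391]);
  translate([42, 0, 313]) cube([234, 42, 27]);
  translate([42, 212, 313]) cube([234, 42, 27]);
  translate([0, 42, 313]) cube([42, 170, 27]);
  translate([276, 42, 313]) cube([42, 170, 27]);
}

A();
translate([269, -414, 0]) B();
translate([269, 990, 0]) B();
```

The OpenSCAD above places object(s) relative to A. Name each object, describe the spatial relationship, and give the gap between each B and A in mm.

A is a table. B is a stool. Two stools sit around the table at the −y, +y sides. The gap between each stool and the table is 160 mm.

Each stool's nearest face is 160 mm from the table's bounding box.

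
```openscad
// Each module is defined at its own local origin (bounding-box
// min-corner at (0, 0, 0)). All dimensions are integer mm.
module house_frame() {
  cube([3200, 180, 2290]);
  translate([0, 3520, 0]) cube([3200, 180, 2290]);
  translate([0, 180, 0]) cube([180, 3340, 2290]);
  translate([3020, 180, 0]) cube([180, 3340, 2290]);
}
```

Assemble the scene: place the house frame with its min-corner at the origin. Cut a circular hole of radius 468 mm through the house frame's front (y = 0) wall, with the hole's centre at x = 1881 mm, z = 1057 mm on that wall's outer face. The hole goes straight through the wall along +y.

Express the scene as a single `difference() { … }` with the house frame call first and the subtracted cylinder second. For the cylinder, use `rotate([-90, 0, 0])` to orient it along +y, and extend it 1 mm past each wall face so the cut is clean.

difference() {
  house_frame();
  translate([1881, -1, 1057]) rotate([-90, 0, 0]) cylinder(h = 182, r = 468);
}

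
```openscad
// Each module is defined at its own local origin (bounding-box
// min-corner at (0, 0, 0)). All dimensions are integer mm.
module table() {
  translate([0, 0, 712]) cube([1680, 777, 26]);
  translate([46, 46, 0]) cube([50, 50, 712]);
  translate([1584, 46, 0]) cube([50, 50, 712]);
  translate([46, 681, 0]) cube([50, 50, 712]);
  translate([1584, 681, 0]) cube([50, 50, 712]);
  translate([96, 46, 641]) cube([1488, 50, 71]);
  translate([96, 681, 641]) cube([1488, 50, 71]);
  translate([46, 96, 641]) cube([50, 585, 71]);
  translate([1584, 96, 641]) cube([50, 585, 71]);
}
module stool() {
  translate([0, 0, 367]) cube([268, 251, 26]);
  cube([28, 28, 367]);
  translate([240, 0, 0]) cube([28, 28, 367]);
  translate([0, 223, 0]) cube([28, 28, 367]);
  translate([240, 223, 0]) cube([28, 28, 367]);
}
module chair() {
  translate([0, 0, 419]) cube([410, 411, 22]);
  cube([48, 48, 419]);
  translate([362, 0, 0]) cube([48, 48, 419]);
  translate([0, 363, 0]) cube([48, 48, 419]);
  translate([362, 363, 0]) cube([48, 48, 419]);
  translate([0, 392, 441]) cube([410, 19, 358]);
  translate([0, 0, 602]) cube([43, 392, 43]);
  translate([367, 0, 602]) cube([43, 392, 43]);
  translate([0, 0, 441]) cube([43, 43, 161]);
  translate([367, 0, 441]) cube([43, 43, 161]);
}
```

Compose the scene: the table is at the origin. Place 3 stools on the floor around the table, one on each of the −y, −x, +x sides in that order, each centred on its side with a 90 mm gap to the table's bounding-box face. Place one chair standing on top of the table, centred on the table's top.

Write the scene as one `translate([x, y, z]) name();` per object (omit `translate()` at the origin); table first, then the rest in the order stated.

table();
translate([706, -341, 0]) stool();
translate([-358, 263, 0]) stool();
translate([1770, 263, 0]) stool();
translate([635, 183, 738]) chair();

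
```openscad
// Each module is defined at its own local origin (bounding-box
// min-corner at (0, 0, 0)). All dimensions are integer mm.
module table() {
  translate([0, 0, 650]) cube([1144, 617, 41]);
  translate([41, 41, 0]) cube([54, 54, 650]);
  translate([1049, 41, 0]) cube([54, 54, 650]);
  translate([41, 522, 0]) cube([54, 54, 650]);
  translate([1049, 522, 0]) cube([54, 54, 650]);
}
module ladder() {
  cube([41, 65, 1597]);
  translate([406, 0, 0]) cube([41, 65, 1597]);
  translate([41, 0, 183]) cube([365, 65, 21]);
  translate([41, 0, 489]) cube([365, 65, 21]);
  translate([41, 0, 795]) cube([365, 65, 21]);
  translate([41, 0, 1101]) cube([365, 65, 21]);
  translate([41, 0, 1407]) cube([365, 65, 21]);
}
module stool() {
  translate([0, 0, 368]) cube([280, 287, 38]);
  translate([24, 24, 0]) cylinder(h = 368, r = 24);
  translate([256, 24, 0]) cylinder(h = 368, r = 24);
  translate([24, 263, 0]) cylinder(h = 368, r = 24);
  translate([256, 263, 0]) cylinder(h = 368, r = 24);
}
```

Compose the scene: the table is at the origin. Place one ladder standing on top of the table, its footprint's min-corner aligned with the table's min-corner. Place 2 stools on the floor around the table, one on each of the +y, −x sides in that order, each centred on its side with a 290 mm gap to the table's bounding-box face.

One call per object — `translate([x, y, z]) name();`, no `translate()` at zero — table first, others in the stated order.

table();
translate([0, 0, 691]) ladder();
translate([432, 907, 0]) stool();
translate([-570, 165, 0]) stool();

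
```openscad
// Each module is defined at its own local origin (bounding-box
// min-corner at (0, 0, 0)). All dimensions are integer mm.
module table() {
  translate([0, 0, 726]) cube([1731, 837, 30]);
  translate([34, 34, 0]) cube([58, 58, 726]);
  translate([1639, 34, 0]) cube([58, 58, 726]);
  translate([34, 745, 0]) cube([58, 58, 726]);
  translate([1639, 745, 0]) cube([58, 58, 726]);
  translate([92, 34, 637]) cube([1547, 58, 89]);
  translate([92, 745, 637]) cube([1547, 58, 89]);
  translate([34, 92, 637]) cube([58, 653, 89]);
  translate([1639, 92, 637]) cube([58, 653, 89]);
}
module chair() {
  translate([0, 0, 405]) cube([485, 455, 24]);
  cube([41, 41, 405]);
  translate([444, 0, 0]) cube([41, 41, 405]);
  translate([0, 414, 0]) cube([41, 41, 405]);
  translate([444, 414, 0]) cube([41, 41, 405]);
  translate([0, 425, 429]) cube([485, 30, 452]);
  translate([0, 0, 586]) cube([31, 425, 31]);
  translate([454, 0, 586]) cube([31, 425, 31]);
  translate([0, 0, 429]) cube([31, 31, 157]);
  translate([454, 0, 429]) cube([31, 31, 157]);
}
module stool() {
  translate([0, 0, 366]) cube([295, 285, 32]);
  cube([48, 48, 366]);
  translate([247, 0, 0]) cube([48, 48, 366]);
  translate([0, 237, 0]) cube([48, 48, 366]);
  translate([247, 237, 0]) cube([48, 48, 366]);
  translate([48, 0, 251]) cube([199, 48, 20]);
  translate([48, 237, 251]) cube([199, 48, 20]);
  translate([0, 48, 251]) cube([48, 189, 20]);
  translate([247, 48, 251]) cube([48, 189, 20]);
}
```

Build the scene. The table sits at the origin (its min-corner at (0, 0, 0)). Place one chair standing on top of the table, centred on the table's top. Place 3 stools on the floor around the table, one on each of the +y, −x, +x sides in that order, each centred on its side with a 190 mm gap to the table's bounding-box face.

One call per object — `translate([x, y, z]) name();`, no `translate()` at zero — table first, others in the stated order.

table();
translate([623, 191, 756]) chair();
translate([718, 1027, 0]) stool();
translate([-485, 276, 0]) stool();
translate([1921, 276, 0]) stool();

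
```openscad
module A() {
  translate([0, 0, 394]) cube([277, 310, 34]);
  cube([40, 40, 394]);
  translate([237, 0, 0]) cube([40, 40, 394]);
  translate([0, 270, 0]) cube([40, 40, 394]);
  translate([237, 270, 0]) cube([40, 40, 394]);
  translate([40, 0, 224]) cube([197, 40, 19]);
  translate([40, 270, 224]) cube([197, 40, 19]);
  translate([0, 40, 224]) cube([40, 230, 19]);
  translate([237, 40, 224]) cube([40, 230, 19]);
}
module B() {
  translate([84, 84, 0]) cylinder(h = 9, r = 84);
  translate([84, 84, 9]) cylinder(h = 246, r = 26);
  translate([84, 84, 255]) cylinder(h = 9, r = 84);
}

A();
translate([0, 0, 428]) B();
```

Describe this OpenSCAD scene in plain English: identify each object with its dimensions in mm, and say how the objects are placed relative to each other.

A is a four-legged stool. The seat is 277×310 mm, 34 mm thick, top at z = 428 mm. It stands on four square legs, each 40×40 mm in cross-section, from z = 0 to the seat underside, each flush with a corner of the seat. Four stretchers, 40 mm wide and 19 mm tall, connect adjacent legs with their undersides at z = 224 mm, each running between the inner faces of the legs it joins and aligned with the legs' outer faces on the other axis.

B is a spool: two coaxial disc flanges of radius 84 mm and thickness 9 mm, joined by a core cylinder of radius 26 mm and height 246 mm. The lower flange rests on z = 0 and the three cylinders share a vertical axis.

The spool is on top of the stool.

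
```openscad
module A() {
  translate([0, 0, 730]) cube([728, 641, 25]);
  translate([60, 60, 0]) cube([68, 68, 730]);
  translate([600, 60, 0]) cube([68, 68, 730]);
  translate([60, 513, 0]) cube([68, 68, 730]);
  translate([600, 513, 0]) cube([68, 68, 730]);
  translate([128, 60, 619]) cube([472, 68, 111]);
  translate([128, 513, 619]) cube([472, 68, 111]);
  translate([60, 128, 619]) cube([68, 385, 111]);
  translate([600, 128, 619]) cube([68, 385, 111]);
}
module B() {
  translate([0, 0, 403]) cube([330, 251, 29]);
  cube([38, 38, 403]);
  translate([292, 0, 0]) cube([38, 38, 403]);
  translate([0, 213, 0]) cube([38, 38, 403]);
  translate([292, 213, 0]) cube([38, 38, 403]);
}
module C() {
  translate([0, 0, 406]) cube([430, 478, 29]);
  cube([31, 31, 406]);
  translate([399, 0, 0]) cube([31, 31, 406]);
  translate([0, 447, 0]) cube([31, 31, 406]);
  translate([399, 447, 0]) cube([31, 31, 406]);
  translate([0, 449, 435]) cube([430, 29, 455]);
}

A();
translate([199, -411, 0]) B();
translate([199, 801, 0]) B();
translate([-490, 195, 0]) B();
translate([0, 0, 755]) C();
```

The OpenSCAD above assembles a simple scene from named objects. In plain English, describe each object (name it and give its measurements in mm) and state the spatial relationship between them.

A is a table: top 728 mm (x) × 641 mm (y), 25 mm thick, upper face at z = 755 mm, on four 68×68 mm square legs, each inset 60 mm from the nearest pair of top edges, running from z = 0 to the bottom of the top. Four apron rails, 68 mm thick and 111 mm tall, run between adjacent legs with their top edges flush with the underside of the top and their outer faces flush with the legs' outer faces.

B is a four-legged stool. The seat is 330×251 mm, 29 mm thick, top at z = 432 mm. It stands on four square legs, each 38×38 mm in cross-section, from z = 0 to the seat underside, each flush with a corner of the seat.

C is a chair. The seat is a 430×478×29 mm slab with its top at z = 435 mm, on four 31×31 mm corner legs (flush with the seat edges, standing on z = 0). A flat backrest 29 mm thick, 455 mm tall, spans the full seat width and rises from the seat top along its +y edge, rear face flush with the rear of the seat.

Three stools sit around the table at the −y, +y, −x sides. The chair is on top of the table.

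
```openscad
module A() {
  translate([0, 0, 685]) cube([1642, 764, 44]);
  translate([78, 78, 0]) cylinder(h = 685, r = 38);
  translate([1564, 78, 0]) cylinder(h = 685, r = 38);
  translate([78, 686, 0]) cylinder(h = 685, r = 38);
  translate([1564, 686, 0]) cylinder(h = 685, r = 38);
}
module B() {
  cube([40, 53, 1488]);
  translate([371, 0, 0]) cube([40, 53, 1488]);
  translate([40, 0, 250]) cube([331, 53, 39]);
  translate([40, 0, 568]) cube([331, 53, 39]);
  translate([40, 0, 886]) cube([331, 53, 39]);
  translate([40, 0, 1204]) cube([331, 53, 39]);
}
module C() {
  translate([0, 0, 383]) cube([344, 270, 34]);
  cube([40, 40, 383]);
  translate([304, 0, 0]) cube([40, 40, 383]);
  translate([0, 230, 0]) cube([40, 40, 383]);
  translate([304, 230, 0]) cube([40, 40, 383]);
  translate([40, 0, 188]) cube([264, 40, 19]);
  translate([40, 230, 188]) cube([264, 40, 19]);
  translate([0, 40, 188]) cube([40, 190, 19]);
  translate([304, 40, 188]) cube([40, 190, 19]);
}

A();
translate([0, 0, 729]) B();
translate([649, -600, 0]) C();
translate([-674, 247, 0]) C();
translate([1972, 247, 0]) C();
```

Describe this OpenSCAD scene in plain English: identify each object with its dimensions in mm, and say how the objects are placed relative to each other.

A is a table: top 1642 mm (x) × 764 mm (y), 44 mm thick, upper face at z = 729 mm, on four round legs of 76 mm diameter, each leg's bounding box inset 40 mm from the nearest pair of top edges, running from z = 0 to the bottom of the top.

B is a wooden ladder with two side rails of 40×53 mm section and 1488 mm height, set 411 mm apart overall. Between them run 4 rectangular rungs (53 mm deep, 39 mm thick), front faces flush with the rails' −y face. The bottom of the first rung is 250 mm above the floor and each subsequent rung is 318 mm higher than the one below.

C is a four-legged stool. The seat is 344×270 mm, 34 mm thick, top at z = 417 mm. It stands on four square legs, each 40×40 mm in cross-section, from z = 0 to the seat underside, each flush with a corner of the seat. Four stretchers, 40 mm wide and 19 mm tall, connect adjacent legs with their undersides at z = 188 mm, each running between the inner faces of the legs it joins and aligned with the legs' outer faces on the other axis.

The ladder is on top of the table. Three stools sit around the table at the −y, −x, +x sides.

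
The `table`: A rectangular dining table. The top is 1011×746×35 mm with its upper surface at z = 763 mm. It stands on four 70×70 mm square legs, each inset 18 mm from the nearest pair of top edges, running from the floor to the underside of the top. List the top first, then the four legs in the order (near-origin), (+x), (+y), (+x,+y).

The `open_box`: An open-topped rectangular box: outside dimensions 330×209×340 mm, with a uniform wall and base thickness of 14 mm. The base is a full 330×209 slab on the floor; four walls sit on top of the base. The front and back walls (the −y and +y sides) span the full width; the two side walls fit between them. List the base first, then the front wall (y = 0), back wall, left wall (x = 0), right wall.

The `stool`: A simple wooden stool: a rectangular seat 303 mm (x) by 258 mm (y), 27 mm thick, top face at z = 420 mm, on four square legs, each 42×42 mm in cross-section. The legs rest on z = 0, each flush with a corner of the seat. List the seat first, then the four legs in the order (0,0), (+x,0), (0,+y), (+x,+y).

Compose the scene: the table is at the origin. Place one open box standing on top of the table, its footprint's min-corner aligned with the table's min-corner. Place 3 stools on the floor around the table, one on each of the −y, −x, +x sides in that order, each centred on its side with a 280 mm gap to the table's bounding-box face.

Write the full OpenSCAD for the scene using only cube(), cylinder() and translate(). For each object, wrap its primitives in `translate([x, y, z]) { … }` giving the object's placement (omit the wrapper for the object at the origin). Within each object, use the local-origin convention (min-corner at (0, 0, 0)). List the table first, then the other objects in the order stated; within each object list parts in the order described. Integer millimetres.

translate([0, 0, 728]) cube([1011, 746, 35]);
translate([18, 18, 0]) cube([70, 70, 728]);
translate([923, 18, 0]) cube([70, 70, 728]);
translate([18, 658, 0]) cube([70, 70, 728]);
translate([923, 658, 0]) cube([70, 70, 728]);
translate([0, 0, 763]) {
  cube([330, 209, 14]);
  translate([0, 0, 14]) cube([330, 14, 326]);
  translate([0, 195, 14]) cube([330, 14, 326]);
  translate([0, 14, 14]) cube([14, 181, 326]);
  translate([316, 14, 14]) cube([14, 181, 326]);
}
translate([354, -538, 0]) {
  translate([0, 0, 393]) cube([303, 258, 27]);
  cube([42, 42, 393]);
  translate([261, 0, 0]) cube([42, 42, 393]);
  translate([0, 216, 0]) cube([42, 42, 393]);
  translate([261, 216, 0]) cube([42, 42, 393]);
}
translate([-583, 244, 0]) {
  translate([0, 0, 393]) cube([303, 258, 27]);
  cube([42, 42, 393]);
  translate([261, 0, 0]) cube([42, 42, 393]);
  translate([0, 216, 0]) cube([42, 42, 393]);
  translate([261, 216, 0]) cube([42, 42, 393]);
}
translate([1291, 244, 0]) {
  translate([0, 0, 393]) cube([303, 258, 27]);
  cube([42, 42, 393]);
  translate([261, 0, 0]) cube([42, 42, 393]);
  translate([0, 216, 0]) cube([42, 42, 393]);
  translate([261, 216, 0]) cube([42, 42, 393]);
}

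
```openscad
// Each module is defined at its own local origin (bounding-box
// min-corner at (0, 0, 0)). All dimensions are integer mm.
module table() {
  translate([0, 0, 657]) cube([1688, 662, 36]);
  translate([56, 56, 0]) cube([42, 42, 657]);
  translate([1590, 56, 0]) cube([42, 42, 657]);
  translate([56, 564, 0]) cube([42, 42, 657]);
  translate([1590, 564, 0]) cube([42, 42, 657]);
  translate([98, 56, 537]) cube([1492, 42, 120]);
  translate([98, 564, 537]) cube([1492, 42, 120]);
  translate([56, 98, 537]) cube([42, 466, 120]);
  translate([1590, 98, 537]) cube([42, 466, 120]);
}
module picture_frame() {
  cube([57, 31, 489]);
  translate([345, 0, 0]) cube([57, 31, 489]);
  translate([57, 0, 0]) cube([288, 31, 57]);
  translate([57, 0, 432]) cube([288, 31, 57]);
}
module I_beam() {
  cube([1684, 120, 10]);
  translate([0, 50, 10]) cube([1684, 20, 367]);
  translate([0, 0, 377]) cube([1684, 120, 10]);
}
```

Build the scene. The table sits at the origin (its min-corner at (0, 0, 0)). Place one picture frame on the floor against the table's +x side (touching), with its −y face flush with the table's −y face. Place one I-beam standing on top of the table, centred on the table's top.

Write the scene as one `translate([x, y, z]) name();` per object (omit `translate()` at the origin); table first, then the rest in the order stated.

table();
translate([1688, 0, 0]) picture_frame();
translate([2, 271, 693]) I_beam();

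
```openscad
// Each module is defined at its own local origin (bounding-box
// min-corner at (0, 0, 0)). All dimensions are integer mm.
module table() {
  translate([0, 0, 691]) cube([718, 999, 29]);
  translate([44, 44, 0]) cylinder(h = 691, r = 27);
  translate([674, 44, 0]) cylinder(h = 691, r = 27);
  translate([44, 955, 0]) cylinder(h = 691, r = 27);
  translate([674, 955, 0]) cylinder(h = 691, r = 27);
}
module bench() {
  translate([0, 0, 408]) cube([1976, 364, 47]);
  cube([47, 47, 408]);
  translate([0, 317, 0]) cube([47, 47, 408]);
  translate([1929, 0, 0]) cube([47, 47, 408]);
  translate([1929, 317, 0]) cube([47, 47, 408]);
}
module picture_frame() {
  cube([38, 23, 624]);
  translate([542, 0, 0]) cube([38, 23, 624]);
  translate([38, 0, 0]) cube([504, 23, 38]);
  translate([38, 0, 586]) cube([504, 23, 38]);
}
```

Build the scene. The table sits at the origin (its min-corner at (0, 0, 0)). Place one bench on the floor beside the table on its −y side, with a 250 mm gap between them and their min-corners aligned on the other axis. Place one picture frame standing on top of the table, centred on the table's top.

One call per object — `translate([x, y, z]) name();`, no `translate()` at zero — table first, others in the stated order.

table();
translate([0, -614, 0]) bench();
translate([69, 488, 720]) picture_frame();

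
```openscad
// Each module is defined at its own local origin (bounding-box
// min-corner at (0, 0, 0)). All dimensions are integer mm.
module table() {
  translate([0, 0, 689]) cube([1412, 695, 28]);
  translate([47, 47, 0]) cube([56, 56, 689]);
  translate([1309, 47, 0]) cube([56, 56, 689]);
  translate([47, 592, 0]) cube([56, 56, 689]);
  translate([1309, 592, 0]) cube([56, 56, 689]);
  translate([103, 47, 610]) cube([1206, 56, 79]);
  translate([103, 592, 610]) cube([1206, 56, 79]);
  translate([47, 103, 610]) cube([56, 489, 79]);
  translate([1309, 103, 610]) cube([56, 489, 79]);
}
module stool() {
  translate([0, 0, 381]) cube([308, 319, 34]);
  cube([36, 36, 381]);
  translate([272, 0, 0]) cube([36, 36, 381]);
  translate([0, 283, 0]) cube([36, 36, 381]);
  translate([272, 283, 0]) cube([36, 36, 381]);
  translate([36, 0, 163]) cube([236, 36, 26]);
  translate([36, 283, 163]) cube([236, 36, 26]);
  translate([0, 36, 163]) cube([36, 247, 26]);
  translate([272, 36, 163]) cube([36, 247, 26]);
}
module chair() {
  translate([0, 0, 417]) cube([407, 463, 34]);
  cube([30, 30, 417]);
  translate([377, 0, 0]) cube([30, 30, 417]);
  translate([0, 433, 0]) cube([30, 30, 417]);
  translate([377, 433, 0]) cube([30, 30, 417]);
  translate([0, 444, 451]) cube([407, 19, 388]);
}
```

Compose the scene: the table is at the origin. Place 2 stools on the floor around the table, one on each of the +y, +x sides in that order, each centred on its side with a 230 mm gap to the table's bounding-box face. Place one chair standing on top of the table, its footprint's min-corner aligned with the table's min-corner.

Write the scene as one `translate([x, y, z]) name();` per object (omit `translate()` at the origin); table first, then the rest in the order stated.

table();
translate([552, 925, 0]) stool();
translate([1642, 188, 0]) stool();
translate([0, 0, 717]) chair();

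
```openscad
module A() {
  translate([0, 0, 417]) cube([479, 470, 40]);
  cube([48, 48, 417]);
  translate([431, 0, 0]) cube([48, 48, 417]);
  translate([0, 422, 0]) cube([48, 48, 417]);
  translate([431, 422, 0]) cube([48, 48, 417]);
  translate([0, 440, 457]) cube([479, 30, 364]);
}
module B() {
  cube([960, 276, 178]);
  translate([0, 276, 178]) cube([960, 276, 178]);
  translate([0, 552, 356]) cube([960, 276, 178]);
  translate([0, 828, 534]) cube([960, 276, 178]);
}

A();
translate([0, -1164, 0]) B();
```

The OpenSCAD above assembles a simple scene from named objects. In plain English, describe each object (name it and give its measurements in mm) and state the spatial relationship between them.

A is a chair. The seat is a 479×470×40 mm slab with its top at z = 457 mm, on four 48×48 mm corner legs (flush with the seat edges, standing on z = 0). A flat backrest 30 mm thick, 364 mm tall, spans the full seat width and rises from the seat top along its +y edge, rear face flush with the rear of the seat.

B is a run of 4 identical solid stair steps. Each tread is 960×276 mm and each step block is 178 mm high. Step 1 rests on the floor; step k is offset from step 1 by (k−1)×276 mm in y and (k−1)×178 mm in z.

The staircase is on the floor beside the chair on its −y side.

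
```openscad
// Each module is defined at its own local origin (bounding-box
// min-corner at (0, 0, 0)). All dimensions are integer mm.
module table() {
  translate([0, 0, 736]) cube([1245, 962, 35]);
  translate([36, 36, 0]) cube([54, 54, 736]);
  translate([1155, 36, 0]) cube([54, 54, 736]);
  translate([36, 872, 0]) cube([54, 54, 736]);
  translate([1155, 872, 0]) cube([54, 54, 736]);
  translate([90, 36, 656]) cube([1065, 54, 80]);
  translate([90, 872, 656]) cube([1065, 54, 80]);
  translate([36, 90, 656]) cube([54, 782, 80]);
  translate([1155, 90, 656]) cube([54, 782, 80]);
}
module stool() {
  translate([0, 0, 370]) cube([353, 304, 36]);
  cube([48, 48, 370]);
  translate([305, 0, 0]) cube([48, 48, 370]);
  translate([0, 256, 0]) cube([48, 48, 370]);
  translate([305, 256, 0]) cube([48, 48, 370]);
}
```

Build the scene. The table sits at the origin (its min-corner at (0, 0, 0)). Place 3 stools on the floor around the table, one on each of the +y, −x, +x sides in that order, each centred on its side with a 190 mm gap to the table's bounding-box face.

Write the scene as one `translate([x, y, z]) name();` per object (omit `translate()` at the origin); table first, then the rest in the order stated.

table();
translate([446, 1152, 0]) stool();
translate([-543, 329, 0]) stool();
translate([1435, 329, 0]) stool();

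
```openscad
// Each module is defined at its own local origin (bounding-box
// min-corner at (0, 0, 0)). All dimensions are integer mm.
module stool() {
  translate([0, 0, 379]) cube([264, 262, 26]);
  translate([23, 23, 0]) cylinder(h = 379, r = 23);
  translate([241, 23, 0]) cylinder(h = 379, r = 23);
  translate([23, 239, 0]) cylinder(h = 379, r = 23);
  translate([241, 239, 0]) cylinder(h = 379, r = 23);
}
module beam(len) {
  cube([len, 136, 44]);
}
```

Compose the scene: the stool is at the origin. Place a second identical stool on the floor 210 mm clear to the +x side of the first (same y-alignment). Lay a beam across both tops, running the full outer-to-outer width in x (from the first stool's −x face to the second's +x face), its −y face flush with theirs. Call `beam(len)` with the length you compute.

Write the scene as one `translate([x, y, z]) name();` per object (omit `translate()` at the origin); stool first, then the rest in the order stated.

stool();
translate([474, 0, 0]) stool();
translate([0, 0, 405]) beam(738);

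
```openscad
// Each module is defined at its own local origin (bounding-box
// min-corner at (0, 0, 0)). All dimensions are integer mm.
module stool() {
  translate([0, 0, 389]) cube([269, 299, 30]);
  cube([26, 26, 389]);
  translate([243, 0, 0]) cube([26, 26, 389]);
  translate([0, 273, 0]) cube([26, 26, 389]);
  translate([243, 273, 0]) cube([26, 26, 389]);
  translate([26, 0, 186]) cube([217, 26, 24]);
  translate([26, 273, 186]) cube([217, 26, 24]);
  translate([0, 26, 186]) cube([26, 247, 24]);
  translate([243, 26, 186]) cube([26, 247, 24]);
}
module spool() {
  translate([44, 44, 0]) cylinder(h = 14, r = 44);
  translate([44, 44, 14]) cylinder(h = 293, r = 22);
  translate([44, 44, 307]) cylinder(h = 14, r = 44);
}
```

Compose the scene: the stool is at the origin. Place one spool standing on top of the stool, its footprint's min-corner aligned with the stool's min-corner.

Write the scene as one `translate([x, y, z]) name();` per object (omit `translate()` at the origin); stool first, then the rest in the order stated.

stool();
translate([0, 0, 419]) spool();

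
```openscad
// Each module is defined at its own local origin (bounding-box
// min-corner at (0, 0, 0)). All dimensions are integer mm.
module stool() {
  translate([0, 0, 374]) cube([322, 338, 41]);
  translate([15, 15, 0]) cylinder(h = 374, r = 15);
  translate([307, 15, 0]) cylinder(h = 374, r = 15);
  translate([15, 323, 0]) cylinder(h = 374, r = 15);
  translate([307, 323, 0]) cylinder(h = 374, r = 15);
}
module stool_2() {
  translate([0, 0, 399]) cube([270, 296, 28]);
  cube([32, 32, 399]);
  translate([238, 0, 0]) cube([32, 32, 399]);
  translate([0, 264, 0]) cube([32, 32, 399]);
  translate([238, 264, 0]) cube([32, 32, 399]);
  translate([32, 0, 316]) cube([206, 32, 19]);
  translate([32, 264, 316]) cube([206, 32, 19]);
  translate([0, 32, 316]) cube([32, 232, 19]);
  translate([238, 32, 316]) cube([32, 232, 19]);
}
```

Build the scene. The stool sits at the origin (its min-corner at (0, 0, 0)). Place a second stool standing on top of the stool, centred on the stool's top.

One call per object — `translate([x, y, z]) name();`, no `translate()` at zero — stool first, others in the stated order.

stool();
translate([26, 21, 415]) stool_2();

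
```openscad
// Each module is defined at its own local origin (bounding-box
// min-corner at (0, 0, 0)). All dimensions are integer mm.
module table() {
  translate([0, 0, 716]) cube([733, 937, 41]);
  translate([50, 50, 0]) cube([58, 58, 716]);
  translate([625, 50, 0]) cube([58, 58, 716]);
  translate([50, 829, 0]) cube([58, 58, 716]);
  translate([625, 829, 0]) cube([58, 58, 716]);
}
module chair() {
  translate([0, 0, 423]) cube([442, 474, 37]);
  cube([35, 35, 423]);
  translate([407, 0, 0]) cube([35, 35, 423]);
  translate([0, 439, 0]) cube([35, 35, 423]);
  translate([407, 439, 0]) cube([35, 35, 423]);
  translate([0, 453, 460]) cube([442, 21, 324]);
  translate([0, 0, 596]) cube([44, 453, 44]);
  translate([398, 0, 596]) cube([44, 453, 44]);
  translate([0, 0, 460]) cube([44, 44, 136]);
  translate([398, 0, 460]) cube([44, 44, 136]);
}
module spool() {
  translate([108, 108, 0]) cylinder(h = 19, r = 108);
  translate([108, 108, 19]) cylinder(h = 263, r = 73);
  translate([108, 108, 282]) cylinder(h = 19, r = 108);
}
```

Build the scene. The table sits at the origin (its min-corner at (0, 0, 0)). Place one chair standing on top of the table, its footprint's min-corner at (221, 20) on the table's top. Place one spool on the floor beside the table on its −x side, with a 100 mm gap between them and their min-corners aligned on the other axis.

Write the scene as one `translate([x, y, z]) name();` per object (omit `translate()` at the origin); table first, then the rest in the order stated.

table();
translate([221, 20, 757]) chair();
translate([-316, 0, 0]) spool();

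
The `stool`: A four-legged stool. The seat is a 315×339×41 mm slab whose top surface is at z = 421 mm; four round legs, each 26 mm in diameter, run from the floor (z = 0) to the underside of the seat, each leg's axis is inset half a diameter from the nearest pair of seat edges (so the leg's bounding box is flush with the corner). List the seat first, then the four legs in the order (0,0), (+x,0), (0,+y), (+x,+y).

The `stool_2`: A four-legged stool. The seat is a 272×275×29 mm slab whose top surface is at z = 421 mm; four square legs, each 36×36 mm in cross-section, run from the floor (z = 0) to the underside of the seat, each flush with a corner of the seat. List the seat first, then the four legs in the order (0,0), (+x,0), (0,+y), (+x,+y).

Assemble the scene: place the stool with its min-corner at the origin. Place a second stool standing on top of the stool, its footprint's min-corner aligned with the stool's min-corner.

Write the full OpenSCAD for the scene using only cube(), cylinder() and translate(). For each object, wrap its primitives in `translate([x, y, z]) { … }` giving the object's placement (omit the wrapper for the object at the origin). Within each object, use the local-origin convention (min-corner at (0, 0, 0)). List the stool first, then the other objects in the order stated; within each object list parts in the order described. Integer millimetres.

translate([0, 0, 380]) cube([315, 339, 41]);
translate([13, 13, 0]) cylinder(h = 380, r = 13);
translate([302, 13, 0]) cylinder(h = 380, r = 13);
translate([13, 326, 0]) cylinder(h = 380, r = 13);
translate([302, 326, 0]) cylinder(h = 380, r = 13);
translate([0, 0, 421]) {
  translate([0, 0, 392]) cube([272, 275, 29]);
  cube([36, 36, 392]);
  translate([236, 0, 0]) cube([36, 36, 392]);
  translate([0, 239, 0]) cube([36, 36, 392]);
  translate([236, 239, 0]) cube([36, 36, 392]);
}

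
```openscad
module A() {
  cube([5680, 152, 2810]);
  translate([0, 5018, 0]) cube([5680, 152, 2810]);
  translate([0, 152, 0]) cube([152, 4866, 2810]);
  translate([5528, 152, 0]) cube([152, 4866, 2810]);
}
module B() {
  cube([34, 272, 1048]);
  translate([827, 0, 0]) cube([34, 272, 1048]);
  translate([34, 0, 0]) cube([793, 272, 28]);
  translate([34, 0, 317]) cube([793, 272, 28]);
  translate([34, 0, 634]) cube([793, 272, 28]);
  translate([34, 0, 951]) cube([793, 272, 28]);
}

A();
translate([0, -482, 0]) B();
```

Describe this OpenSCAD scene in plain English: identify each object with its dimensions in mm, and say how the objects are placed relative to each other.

A is the wall frame of a small rectangular building: four walls, each 2810 mm tall and 152 mm thick, enclosing a footprint 5680 mm (x) by 5170 mm (y) outside-to-outside, with no floor or roof. The front and back walls (the −y and +y sides) span the full width; the two side walls fit between them.

B is a bookshelf 861 mm wide overall, 272 mm deep and 1048 mm tall. The two sides are 34 mm thick vertical panels. 4 horizontal shelves of 28 mm thickness span between the inner faces of the sides; the lowest shelf sits on the floor and shelves are stacked with a clear vertical gap of 289 mm between each pair.

The bookshelf is on the floor beside the house frame on its −y side.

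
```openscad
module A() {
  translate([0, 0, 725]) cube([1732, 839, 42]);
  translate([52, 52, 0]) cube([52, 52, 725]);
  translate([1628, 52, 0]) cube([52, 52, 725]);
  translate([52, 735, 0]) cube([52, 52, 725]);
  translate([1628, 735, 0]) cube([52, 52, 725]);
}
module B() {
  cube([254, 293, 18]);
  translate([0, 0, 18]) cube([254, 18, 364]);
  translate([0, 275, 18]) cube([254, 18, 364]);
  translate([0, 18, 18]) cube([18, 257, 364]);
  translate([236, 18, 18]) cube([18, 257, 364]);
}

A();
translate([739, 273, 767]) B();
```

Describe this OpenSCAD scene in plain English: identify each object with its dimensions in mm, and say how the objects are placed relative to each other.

A is a table: top 1732 mm (x) × 839 mm (y), 42 mm thick, upper face at z = 767 mm, on four 52×52 mm square legs, each inset 52 mm from the nearest pair of top edges, running from z = 0 to the bottom of the top.

B is an open storage box with external size 254×293×382 mm and wall thickness 18 mm (the base is also 18 mm thick). The base covers the whole footprint; the four walls stand on the base, with the y-facing walls full-width and the x-facing walls fitting between their inner faces.

The open box is on top of the table, centred.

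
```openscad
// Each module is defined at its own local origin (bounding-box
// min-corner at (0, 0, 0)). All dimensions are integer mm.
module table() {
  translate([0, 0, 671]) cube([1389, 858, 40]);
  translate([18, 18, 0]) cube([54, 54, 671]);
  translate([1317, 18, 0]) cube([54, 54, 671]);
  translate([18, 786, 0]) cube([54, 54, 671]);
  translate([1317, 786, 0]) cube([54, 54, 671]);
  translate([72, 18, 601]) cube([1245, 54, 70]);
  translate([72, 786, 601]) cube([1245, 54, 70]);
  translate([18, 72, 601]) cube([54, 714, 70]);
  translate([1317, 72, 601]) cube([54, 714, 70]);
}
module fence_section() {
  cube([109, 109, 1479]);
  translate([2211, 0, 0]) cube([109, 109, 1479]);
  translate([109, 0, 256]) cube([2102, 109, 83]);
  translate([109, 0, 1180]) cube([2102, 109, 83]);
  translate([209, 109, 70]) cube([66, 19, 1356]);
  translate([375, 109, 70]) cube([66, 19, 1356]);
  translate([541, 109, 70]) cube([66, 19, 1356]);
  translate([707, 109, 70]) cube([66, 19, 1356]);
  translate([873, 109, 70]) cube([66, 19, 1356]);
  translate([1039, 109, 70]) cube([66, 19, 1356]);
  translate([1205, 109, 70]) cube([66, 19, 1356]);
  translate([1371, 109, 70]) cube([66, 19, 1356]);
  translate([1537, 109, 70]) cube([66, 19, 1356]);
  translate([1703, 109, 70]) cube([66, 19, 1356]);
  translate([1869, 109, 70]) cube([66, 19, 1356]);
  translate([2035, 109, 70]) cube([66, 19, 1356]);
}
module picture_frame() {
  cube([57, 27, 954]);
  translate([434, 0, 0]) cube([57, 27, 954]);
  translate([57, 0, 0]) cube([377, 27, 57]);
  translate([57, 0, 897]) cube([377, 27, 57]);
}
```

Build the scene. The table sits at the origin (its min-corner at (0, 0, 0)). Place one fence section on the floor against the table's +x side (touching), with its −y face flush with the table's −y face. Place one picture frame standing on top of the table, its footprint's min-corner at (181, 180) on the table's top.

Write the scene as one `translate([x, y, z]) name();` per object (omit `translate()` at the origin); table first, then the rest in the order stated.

table();
translate([1389, 0, 0]) fence_section();
translate([181, 180, 711]) picture_frame();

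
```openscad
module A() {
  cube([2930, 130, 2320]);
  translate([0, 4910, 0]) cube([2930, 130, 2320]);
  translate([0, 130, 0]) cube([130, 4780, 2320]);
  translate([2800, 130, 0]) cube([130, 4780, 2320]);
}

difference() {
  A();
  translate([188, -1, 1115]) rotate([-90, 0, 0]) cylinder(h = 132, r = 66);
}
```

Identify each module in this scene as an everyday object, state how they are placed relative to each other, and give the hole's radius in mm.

The subtracted cylinder has r = 66 mm.

A is a house frame. The house frame has a circular hole through its front wall. The hole's radius is 66 mm.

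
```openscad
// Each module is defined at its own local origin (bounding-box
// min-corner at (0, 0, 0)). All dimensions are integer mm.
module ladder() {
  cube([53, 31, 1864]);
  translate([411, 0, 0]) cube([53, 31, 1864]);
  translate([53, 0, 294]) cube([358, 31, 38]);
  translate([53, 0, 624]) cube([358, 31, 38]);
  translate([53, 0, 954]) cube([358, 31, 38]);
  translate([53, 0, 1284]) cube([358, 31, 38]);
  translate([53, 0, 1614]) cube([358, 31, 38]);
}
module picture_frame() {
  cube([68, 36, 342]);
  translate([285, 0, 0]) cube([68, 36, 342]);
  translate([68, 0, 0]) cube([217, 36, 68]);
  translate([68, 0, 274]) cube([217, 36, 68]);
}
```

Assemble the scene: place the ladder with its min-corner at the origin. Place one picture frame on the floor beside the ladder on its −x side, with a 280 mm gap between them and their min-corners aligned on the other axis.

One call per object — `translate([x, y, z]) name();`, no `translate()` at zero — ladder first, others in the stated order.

ladder();
translate([-633, 0, 0]) picture_frame();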